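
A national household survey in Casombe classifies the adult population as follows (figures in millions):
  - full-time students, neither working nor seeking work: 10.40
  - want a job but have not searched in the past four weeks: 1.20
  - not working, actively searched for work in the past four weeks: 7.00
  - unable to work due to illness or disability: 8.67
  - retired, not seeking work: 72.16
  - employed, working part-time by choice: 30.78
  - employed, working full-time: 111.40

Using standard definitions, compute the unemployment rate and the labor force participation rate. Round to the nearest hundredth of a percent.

Unemployment rate ≈ 4.69%; labor force participation rate ≈ 61.74%.

Employed = 30.78 + 111.40 = 142.18 million.
Unemployed = 7.00 million.
Labor force = 142.18 + 7.00 = 149.18 million.
Not in labor force = 10.40 + 1.20 + 8.67 + 72.16 = 92.43 million (those not working and not actively searching are outside the labor force — including those who want a job but have given up searching).
Civilian working-age population = 149.18 + 92.43 = 241.61 million.
Unemployment rate = 7.00 / 149.18 = 4.69%.
Labor force participation rate = 149.18 / 241.61 = 61.74%.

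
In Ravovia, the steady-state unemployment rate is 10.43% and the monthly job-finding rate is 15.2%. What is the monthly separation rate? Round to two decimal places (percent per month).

From u* = s/(s+f): s = u·f/(1−u).
s = 0.1043 × 15.2 / (1 − 0.1043) = 1.5854 / 0.8957 ≈ 1.77% per month.

Separation rate ≈ 1.77% per month.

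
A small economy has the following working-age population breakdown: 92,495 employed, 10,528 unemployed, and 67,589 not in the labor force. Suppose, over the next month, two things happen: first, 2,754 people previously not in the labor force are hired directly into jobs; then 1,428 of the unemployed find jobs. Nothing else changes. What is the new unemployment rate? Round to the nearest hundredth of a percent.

Initially, labor force = 92,495 + 10,528 = 103,023, so u = 10,528/103,023 = 10.22%.
After the first change, employed and labor force both rise by 2,754; unemployed unchanged → E = 95,249, U = 10,528, labor force = 105,777.
After the second change, unemployed falls and employed rises by 1,428; labor force unchanged → E = 96,677, U = 9,100, labor force = 105,777.
New unemployment rate = 9,100 / 105,777 = 8.60%.

New unemployment rate ≈ 8.60%.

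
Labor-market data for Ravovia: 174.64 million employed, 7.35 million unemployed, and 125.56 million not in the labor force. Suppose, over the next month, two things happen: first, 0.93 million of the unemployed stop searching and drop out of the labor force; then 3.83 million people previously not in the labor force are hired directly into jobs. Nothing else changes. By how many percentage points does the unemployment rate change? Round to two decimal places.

Initially, labor force = 174.64 + 7.35 = 181.99 million, so u = 7.35/181.99 = 4.04%.
After the first change, unemployed and labor force both fall by 0.93 → E = 174.64, U = 6.42, labor force = 181.06 million.
After the second change, employed and labor force both rise by 3.83; unemployed unchanged → E = 178.47, U = 6.42, labor force = 184.89 million.
New unemployment rate = 6.42 / 184.89 = 3.47%.
Change = 3.47% − 4.04% = −0.57 percentage points.

The unemployment rate changes by −0.57 percentage points.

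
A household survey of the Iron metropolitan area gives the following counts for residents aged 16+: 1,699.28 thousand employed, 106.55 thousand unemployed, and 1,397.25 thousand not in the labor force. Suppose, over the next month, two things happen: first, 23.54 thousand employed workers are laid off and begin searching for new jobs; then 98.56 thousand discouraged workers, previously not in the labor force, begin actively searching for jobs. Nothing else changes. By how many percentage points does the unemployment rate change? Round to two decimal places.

Initially, labor force = 1,699.28 + 106.55 = 1,805.83 thousand, so u = 106.55/1,805.83 = 5.90%.
After the first change, employed falls and unemployed rises by 23.54; labor force unchanged → E = 1,675.74, U = 130.09, labor force = 1,805.83 thousand.
After the second change, unemployed and labor force both rise by 98.56 → E = 1,675.74, U = 228.65, labor force = 1,904.39 thousand.
New unemployment rate = 228.65 / 1,904.39 = 12.01%.
Change = 12.01% − 5.90% = +6.11 percentage points.

The unemployment rate changes by +6.11 percentage points.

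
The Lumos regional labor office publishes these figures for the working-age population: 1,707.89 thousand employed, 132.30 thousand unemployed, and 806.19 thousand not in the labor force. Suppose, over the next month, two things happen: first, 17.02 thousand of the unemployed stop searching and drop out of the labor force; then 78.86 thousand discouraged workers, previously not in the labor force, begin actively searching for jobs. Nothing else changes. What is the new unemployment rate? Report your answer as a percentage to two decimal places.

New unemployment rate ≈ 10.21%.

Initially, labor force = 1,707.89 + 132.30 = 1,840.19 thousand, so u = 132.30/1,840.19 = 7.19%.
After the first change, unemployed and labor force both fall by 17.02 → E = 1,707.89, U = 115.28, labor force = 1,823.17 thousand.
After the second change, unemployed and labor force both rise by 78.86 → E = 1,707.89, U = 194.14, labor force = 1,902.03 thousand.
New unemployment rate = 194.14 / 1,902.03 = 10.21%.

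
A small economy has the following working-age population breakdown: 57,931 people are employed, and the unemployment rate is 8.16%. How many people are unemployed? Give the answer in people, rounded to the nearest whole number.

About 5,147 are unemployed.

Let U be the number unemployed. The labor force is E + U, and U/(E+U) = 0.0816.
So U = 0.0816 × 57,931 / (1 − 0.0816) = 4727.17 / 0.9184 ≈ 5,147.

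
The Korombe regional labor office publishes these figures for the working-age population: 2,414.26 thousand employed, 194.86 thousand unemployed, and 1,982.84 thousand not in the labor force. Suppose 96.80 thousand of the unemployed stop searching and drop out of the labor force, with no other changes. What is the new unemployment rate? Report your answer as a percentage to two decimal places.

Initially, labor force = 2,414.26 + 194.86 = 2,609.12 thousand, so u = 194.86/2,609.12 = 7.47%.
After the change, unemployed and labor force both fall by 96.80 → E = 2,414.26, U = 98.06, labor force = 2,512.32 thousand.
New unemployment rate = 98.06 / 2,512.32 = 3.90%.

New unemployment rate ≈ 3.90%.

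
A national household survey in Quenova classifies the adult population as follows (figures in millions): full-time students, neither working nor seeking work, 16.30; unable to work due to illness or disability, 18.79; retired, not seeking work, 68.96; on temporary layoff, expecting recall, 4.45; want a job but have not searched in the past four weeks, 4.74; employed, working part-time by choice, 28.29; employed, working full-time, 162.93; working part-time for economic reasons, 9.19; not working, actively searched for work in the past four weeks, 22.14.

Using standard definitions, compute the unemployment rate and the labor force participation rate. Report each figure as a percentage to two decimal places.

Unemployment rate ≈ 11.71%; labor force participation rate ≈ 67.60%.

Employed = 28.29 + 162.93 + 9.19 = 200.41 million (anyone who worked, including part-time for economic reasons, counts as employed).
Unemployed = 4.45 + 22.14 = 26.59 million (jobless and actively searching, or on temporary layoff).
Labor force = 200.41 + 26.59 = 227.00 million.
Not in labor force = 16.30 + 18.79 + 68.96 + 4.74 = 108.79 million (those not working and not actively searching are outside the labor force — including those who want a job but have given up searching).
Civilian working-age population = 227.00 + 108.79 = 335.79 million.
Unemployment rate = 26.59 / 227.00 = 11.71%.
Labor force participation rate = 227.00 / 335.79 = 67.60%.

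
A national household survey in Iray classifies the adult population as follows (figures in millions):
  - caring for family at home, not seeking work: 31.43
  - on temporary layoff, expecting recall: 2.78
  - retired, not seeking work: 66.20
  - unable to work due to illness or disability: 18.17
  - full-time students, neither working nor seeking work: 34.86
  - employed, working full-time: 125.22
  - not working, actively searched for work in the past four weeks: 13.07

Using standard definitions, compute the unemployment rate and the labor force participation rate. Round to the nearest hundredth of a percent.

Unemployment rate ≈ 11.24%; labor force participation rate ≈ 48.36%.

Employed = 125.22 million.
Unemployed = 2.78 + 13.07 = 15.85 million (jobless and actively searching, or on temporary layoff).
Labor force = 125.22 + 15.85 = 141.07 million.
Not in labor force = 31.43 + 66.20 + 18.17 + 34.86 = 150.66 million (those not working and not actively searching are outside the labor force).
Civilian working-age population = 141.07 + 150.66 = 291.73 million.
Unemployment rate = 15.85 / 141.07 = 11.24%.
Labor force participation rate = 141.07 / 291.73 = 48.36%.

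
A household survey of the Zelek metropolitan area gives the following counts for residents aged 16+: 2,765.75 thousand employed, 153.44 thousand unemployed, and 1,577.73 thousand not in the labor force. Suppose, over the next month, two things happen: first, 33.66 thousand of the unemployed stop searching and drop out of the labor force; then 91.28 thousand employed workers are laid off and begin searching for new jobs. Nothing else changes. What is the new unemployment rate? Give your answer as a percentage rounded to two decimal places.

New unemployment rate ≈ 7.31%.

Initially, labor force = 2,765.75 + 153.44 = 2,919.19 thousand, so u = 153.44/2,919.19 = 5.26%.
After the first change, unemployed and labor force both fall by 33.66 → E = 2,765.75, U = 119.78, labor force = 2,885.53 thousand.
After the second change, employed falls and unemployed rises by 91.28; labor force unchanged → E = 2,674.47, U = 211.06, labor force = 2,885.53 thousand.
New unemployment rate = 211.06 / 2,885.53 = 7.31%.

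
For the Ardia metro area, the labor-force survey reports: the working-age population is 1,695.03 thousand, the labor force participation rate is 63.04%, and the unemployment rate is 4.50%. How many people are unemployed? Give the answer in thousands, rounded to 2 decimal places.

About 48.08 thousand are unemployed.

Labor force = 0.6304 × 1,695.03 = 1,068.55 thousand.
Unemployed = 0.0450 × 1,068.55 ≈ 48.08 thousand.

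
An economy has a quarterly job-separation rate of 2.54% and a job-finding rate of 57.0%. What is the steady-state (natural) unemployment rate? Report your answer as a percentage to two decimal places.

Steady-state unemployment rate ≈ 4.27%.

At steady state the flows balance: s·E = f·U, so U/(E+U) = s/(s+f).
u* = 2.54 / (2.54 + 57.0) = 2.54 / 59.54 = 4.27%.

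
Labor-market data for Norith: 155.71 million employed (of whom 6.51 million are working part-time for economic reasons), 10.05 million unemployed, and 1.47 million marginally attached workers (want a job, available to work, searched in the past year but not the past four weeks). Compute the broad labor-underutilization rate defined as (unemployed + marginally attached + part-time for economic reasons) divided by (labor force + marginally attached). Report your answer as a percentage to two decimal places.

Labor force = 155.71 + 10.05 = 165.76 million.
Numerator = 10.05 + 1.47 + 6.51 = 18.03 million.
Denominator = 165.76 + 1.47 = 167.23 million.
Broad rate = 18.03 / 167.23 = 10.78%.

Broad underutilization rate ≈ 10.78%.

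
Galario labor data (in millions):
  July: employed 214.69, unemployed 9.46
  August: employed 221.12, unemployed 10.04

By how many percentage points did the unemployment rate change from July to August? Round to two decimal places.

July: labor force = 214.69 + 9.46 = 224.15; u = 9.46/224.15 = 4.22%.
August: labor force = 221.12 + 10.04 = 231.16; u = 10.04/231.16 = 4.34%.
Change = 4.34% − 4.22% = +0.12 pp.

The unemployment rate changed by +0.12 percentage points.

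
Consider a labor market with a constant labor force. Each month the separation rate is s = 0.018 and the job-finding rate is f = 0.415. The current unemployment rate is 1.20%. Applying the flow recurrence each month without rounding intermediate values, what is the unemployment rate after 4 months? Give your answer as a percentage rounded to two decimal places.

Unemployment rate after four months ≈ 3.85%.

With a fixed labor force, u_{t+1} = u_t + s·(1−u_t) − f·u_t = u_t·(1−s−f) + s.
Here 1−s−f = 0.567 and s = 0.018.
u_1 = 0.012000 × 0.567 + 0.018 = 0.024804.
u_2 = 0.024804 × 0.567 + 0.018 = 0.032064.
u_3 = 0.032064 × 0.567 + 0.018 = 0.036180.
u_4 = 0.036180 × 0.567 + 0.018 = 0.038514.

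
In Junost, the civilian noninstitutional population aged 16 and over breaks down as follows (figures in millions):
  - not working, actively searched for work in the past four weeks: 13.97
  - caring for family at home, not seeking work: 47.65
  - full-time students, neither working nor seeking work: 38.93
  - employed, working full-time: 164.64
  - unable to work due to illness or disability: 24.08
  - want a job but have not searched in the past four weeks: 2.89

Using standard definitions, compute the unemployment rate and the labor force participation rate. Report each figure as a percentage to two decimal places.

Employed = 164.64 million.
Unemployed = 13.97 million.
Labor force = 164.64 + 13.97 = 178.61 million.
Not in labor force = 47.65 + 38.93 + 24.08 + 2.89 = 113.55 million (those not working and not actively searching are outside the labor force — including those who want a job but have given up searching).
Civilian working-age population = 178.61 + 113.55 = 292.16 million.
Unemployment rate = 13.97 / 178.61 = 7.82%.
Labor force participation rate = 178.61 / 292.16 = 61.13%.

Unemployment rate ≈ 7.82%; labor force participation rate ≈ 61.13%.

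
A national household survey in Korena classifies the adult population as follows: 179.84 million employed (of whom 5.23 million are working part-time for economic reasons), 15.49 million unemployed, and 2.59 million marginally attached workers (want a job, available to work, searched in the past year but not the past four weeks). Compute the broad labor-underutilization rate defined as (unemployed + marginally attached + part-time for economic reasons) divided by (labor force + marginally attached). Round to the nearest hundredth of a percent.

Broad underutilization rate ≈ 11.78%.

Labor force = 179.84 + 15.49 = 195.33 million.
Numerator = 15.49 + 2.59 + 5.23 = 23.31 million.
Denominator = 195.33 + 2.59 = 197.92 million.
Broad rate = 23.31 / 197.92 = 11.78%.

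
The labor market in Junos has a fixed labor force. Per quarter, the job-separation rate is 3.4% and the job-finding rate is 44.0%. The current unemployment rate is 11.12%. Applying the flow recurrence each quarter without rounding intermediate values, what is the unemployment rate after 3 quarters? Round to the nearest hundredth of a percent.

Unemployment rate after three quarters ≈ 7.75%.

With a fixed labor force, u_{t+1} = u_t + s·(1−u_t) − f·u_t = u_t·(1−s−f) + s.
Here 1−s−f = 0.526 and s = 0.034.
u_1 = 0.111200 × 0.526 + 0.034 = 0.092491.
u_2 = 0.092491 × 0.526 + 0.034 = 0.082650.
u_3 = 0.082650 × 0.526 + 0.034 = 0.077474.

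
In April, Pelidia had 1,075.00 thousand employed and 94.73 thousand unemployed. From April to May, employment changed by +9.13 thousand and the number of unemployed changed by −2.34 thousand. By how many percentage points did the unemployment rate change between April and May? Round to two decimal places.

April: labor force = 1,075.00 + 94.73 = 1,169.73; u = 94.73/1,169.73 = 8.10%.
May: labor force = 1,084.13 + 92.39 = 1,176.52; u = 92.39/1,176.52 = 7.85%.
Change = 7.85% − 8.10% = −0.25 pp.

The unemployment rate changed by −0.25 percentage points.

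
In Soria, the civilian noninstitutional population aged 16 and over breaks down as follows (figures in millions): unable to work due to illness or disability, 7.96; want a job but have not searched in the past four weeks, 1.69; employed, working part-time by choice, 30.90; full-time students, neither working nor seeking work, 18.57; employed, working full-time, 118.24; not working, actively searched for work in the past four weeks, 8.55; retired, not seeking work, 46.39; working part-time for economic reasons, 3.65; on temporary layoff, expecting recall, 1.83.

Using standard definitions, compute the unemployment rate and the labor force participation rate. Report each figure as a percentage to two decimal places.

Employed = 30.90 + 118.24 + 3.65 = 152.79 million (anyone who worked, including part-time for economic reasons, counts as employed).
Unemployed = 8.55 + 1.83 = 10.38 million (jobless and actively searching, or on temporary layoff).
Labor force = 152.79 + 10.38 = 163.17 million.
Not in labor force = 7.96 + 1.69 + 18.57 + 46.39 = 74.61 million (those not working and not actively searching are outside the labor force — including those who want a job but have given up searching).
Civilian working-age population = 163.17 + 74.61 = 237.78 million.
Unemployment rate = 10.38 / 163.17 = 6.36%.
Labor force participation rate = 163.17 / 237.78 = 68.62%.

Unemployment rate ≈ 6.36%; labor force participation rate ≈ 68.62%.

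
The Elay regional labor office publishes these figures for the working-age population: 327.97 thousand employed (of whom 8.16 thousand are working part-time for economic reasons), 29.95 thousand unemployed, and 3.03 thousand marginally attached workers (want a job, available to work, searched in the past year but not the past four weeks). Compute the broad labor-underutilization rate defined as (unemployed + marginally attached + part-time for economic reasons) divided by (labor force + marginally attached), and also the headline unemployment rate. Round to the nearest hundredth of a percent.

Broad underutilization rate ≈ 11.40%; headline unemployment rate ≈ 8.37%.

Labor force = 327.97 + 29.95 = 357.92 thousand.
Numerator = 29.95 + 3.03 + 8.16 = 41.14 thousand.
Denominator = 357.92 + 3.03 = 360.95 thousand.
Broad rate = 41.14 / 360.95 = 11.40%.
Headline unemployment rate = 29.95 / 357.92 = 8.37%.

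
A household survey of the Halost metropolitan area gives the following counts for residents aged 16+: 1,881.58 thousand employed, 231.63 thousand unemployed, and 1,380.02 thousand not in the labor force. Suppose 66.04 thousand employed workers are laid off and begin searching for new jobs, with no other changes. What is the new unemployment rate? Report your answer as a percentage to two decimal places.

New unemployment rate ≈ 14.09%.

Initially, labor force = 1,881.58 + 231.63 = 2,113.21 thousand, so u = 231.63/2,113.21 = 10.96%.
After the change, employed falls and unemployed rises by 66.04; labor force unchanged → E = 1,815.54, U = 297.67, labor force = 2,113.21 thousand.
New unemployment rate = 297.67 / 2,113.21 = 14.09%.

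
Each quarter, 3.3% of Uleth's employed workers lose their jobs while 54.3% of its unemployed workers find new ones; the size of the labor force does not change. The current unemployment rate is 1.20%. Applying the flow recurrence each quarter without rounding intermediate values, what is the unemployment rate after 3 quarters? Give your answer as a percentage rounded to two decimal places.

Unemployment rate after three quarters ≈ 5.38%.

With a fixed labor force, u_{t+1} = u_t + s·(1−u_t) − f·u_t = u_t·(1−s−f) + s.
Here 1−s−f = 0.424 and s = 0.033.
u_1 = 0.012000 × 0.424 + 0.033 = 0.038088.
u_2 = 0.038088 × 0.424 + 0.033 = 0.049149.
u_3 = 0.049149 × 0.424 + 0.033 = 0.053839.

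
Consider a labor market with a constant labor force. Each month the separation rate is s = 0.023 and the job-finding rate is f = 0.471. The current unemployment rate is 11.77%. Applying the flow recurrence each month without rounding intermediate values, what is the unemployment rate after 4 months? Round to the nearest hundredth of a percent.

Unemployment rate after four months ≈ 5.12%.

With a fixed labor force, u_{t+1} = u_t + s·(1−u_t) − f·u_t = u_t·(1−s−f) + s.
Here 1−s−f = 0.506 and s = 0.023.
u_1 = 0.117700 × 0.506 + 0.023 = 0.082556.
u_2 = 0.082556 × 0.506 + 0.023 = 0.064773.
u_3 = 0.064773 × 0.506 + 0.023 = 0.055775.
u_4 = 0.055775 × 0.506 + 0.023 = 0.051222.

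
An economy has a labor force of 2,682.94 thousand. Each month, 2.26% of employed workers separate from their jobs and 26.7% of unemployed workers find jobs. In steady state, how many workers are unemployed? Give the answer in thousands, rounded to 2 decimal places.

About 209.37 thousand are unemployed in steady state.

Steady-state unemployment rate u* = s/(s+f) = 2.26/(2.26+26.7) = 0.078039.
Unemployed = u* × labor force = 0.078039 × 2,682.94 ≈ 209.37 thousand.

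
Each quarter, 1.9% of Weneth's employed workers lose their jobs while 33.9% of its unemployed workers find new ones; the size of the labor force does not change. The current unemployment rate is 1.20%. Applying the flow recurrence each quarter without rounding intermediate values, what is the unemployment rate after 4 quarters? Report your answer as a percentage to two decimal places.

With a fixed labor force, u_{t+1} = u_t + s·(1−u_t) − f·u_t = u_t·(1−s−f) + s.
Here 1−s−f = 0.642 and s = 0.019.
u_1 = 0.012000 × 0.642 + 0.019 = 0.026704.
u_2 = 0.026704 × 0.642 + 0.019 = 0.036144.
u_3 = 0.036144 × 0.642 + 0.019 = 0.042204.
u_4 = 0.042204 × 0.642 + 0.019 = 0.046095.

Unemployment rate after four quarters ≈ 4.61%.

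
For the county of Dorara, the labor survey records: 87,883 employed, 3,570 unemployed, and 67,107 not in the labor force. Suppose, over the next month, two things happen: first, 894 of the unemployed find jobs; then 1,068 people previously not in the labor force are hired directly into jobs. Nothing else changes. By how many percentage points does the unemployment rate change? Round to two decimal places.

The unemployment rate changes by −1.01 percentage points.

Initially, labor force = 87,883 + 3,570 = 91,453, so u = 3,570/91,453 = 3.90%.
After the first change, unemployed falls and employed rises by 894; labor force unchanged → E = 88,777, U = 2,676, labor force = 91,453.
After the second change, employed and labor force both rise by 1,068; unemployed unchanged → E = 89,845, U = 2,676, labor force = 92,521.
New unemployment rate = 2,676 / 92,521 = 2.89%.
Change = 2.89% − 3.90% = −1.01 percentage points.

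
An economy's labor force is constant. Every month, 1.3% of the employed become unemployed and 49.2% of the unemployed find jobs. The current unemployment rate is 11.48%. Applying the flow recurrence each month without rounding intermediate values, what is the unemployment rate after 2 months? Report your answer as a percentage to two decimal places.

With a fixed labor force, u_{t+1} = u_t + s·(1−u_t) − f·u_t = u_t·(1−s−f) + s.
Here 1−s−f = 0.495 and s = 0.013.
u_1 = 0.114800 × 0.495 + 0.013 = 0.069826.
u_2 = 0.069826 × 0.495 + 0.013 = 0.047564.

Unemployment rate after two months ≈ 4.76%.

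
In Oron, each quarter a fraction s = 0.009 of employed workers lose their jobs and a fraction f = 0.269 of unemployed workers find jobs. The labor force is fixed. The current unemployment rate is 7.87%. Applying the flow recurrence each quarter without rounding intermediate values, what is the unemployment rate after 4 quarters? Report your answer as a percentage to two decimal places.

Unemployment rate after four quarters ≈ 4.50%.

With a fixed labor force, u_{t+1} = u_t + s·(1−u_t) − f·u_t = u_t·(1−s−f) + s.
Here 1−s−f = 0.722 and s = 0.009.
u_1 = 0.078700 × 0.722 + 0.009 = 0.065821.
u_2 = 0.065821 × 0.722 + 0.009 = 0.056523.
u_3 = 0.056523 × 0.722 + 0.009 = 0.049810.
u_4 = 0.049810 × 0.722 + 0.009 = 0.044963.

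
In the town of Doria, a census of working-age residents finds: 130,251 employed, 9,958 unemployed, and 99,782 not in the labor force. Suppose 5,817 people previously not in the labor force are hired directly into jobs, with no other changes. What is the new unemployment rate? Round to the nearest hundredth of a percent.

New unemployment rate ≈ 6.82%.

Initially, labor force = 130,251 + 9,958 = 140,209, so u = 9,958/140,209 = 7.10%.
After the change, employed and labor force both rise by 5,817; unemployed unchanged → E = 136,068, U = 9,958, labor force = 146,026.
New unemployment rate = 9,958 / 146,026 = 6.82%.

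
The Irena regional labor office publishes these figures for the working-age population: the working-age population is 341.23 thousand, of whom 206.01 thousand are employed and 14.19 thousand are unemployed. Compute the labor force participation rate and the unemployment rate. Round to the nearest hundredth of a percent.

Labor force participation rate ≈ 64.53%; unemployment rate ≈ 6.44%.

Labor force = employed + unemployed = 206.01 + 14.19 = 220.20 thousand.
Unemployment rate = 14.19 / 220.20 = 6.44%.
Labor force participation rate = 220.20 / 341.23 = 64.53%.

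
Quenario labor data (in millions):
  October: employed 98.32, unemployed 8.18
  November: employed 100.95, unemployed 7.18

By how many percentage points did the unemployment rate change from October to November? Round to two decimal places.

The unemployment rate changed by −1.04 percentage points.

October: labor force = 98.32 + 8.18 = 106.50; u = 8.18/106.50 = 7.68%.
November: labor force = 100.95 + 7.18 = 108.13; u = 7.18/108.13 = 6.64%.
Change = 6.64% − 7.68% = −1.04 pp.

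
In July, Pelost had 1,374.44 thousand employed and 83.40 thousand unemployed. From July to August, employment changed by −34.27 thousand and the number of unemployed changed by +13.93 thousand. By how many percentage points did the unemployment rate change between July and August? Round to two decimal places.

July: labor force = 1,374.44 + 83.40 = 1,457.84; u = 83.40/1,457.84 = 5.72%.
August: labor force = 1,340.17 + 97.33 = 1,437.50; u = 97.33/1,437.50 = 6.77%.
Change = 6.77% − 5.72% = +1.05 pp.

The unemployment rate changed by +1.05 percentage points.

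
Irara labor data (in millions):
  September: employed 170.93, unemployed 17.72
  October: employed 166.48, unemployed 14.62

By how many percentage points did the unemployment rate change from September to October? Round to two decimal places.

The unemployment rate changed by −1.32 percentage points.

September: labor force = 170.93 + 17.72 = 188.65; u = 17.72/188.65 = 9.39%.
October: labor force = 166.48 + 14.62 = 181.10; u = 14.62/181.10 = 8.07%.
Change = 8.07% − 9.39% = −1.32 pp.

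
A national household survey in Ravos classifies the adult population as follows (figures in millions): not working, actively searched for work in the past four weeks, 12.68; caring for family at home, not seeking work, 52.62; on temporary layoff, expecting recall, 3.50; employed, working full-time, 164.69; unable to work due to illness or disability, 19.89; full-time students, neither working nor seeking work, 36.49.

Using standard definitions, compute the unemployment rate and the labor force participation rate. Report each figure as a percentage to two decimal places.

Unemployment rate ≈ 8.95%; labor force participation rate ≈ 62.40%.

Employed = 164.69 million.
Unemployed = 12.68 + 3.50 = 16.18 million (jobless and actively searching, or on temporary layoff).
Labor force = 164.69 + 16.18 = 180.87 million.
Not in labor force = 52.62 + 19.89 + 36.49 = 109.00 million (those not working and not actively searching are outside the labor force).
Civilian working-age population = 180.87 + 109.00 = 289.87 million.
Unemployment rate = 16.18 / 180.87 = 8.95%.
Labor force participation rate = 180.87 / 289.87 = 62.40%.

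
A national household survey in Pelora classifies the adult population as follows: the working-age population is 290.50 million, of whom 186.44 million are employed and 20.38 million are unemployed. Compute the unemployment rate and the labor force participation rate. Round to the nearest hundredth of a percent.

Unemployment rate ≈ 9.85%; labor force participation rate ≈ 71.19%.

Labor force = employed + unemployed = 186.44 + 20.38 = 206.82 million.
Unemployment rate = 20.38 / 206.82 = 9.85%.
Labor force participation rate = 206.82 / 290.50 = 71.19%.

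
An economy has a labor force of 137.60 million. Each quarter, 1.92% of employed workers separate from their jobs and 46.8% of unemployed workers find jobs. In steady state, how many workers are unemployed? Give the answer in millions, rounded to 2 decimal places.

About 5.42 million are unemployed in steady state.

Steady-state unemployment rate u* = s/(s+f) = 1.92/(1.92+46.8) = 0.039409.
Unemployed = u* × labor force = 0.039409 × 137.60 ≈ 5.42 million.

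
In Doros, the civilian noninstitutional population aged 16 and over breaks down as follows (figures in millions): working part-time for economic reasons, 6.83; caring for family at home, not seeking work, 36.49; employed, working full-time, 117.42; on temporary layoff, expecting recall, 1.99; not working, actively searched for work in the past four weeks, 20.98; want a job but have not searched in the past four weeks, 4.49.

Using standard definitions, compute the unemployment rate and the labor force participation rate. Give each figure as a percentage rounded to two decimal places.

Employed = 6.83 + 117.42 = 124.25 million (anyone who worked, including part-time for economic reasons, counts as employed).
Unemployed = 1.99 + 20.98 = 22.97 million (jobless and actively searching, or on temporary layoff).
Labor force = 124.25 + 22.97 = 147.22 million.
Not in labor force = 36.49 + 4.49 = 40.98 million (those not working and not actively searching are outside the labor force — including those who want a job but have given up searching).
Civilian working-age population = 147.22 + 40.98 = 188.20 million.
Unemployment rate = 22.97 / 147.22 = 15.60%.
Labor force participation rate = 147.22 / 188.20 = 78.23%.

Unemployment rate ≈ 15.60%; labor force participation rate ≈ 78.23%.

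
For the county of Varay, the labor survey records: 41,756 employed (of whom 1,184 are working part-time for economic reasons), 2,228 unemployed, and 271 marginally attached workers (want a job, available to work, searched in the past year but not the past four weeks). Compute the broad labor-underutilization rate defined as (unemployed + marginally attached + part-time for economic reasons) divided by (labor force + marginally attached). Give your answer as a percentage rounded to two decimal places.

Broad underutilization rate ≈ 8.32%.

Labor force = 41,756 + 2,228 = 43,984.
Numerator = 2,228 + 271 + 1,184 = 3,683.
Denominator = 43,984 + 271 = 44,255.
Broad rate = 3,683 / 44,255 = 8.32%.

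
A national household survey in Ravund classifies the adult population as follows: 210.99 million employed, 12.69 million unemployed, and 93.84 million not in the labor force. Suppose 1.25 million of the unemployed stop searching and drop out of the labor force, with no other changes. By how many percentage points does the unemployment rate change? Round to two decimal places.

The unemployment rate changes by −0.53 percentage points.

Initially, labor force = 210.99 + 12.69 = 223.68 million, so u = 12.69/223.68 = 5.67%.
After the change, unemployed and labor force both fall by 1.25 → E = 210.99, U = 11.44, labor force = 222.43 million.
New unemployment rate = 11.44 / 222.43 = 5.14%.
Change = 5.14% − 5.67% = −0.53 percentage points.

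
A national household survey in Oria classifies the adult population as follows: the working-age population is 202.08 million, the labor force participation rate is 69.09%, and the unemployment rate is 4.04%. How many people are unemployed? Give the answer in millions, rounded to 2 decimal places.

Labor force = 0.6909 × 202.08 = 139.62 million.
Unemployed = 0.0404 × 139.62 ≈ 5.64 million.

About 5.64 million are unemployed.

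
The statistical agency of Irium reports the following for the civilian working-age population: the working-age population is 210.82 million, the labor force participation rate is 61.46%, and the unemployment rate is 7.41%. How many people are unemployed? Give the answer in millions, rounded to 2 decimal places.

About 9.60 million are unemployed.

Labor force = 0.6146 × 210.82 = 129.57 million.
Unemployed = 0.0741 × 129.57 ≈ 9.60 million.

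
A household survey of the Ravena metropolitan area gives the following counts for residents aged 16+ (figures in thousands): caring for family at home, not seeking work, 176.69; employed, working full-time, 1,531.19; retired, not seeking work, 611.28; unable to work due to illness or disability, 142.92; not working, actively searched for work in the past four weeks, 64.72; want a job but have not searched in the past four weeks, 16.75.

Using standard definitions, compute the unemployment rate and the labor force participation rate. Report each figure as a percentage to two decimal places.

Employed = 1,531.19 thousand.
Unemployed = 64.72 thousand.
Labor force = 1,531.19 + 64.72 = 1,595.91 thousand.
Not in labor force = 176.69 + 611.28 + 142.92 + 16.75 = 947.64 thousand (those not working and not actively searching are outside the labor force — including those who want a job but have given up searching).
Civilian working-age population = 1,595.91 + 947.64 = 2,543.55 thousand.
Unemployment rate = 64.72 / 1,595.91 = 4.06%.
Labor force participation rate = 1,595.91 / 2,543.55 = 62.74%.

Unemployment rate ≈ 4.06%; labor force participation rate ≈ 62.74%.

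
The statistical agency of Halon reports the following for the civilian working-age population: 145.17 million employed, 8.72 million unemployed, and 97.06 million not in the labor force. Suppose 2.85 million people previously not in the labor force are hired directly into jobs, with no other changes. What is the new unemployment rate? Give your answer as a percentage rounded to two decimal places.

New unemployment rate ≈ 5.56%.

Initially, labor force = 145.17 + 8.72 = 153.89 million, so u = 8.72/153.89 = 5.67%.
After the change, employed and labor force both rise by 2.85; unemployed unchanged → E = 148.02, U = 8.72, labor force = 156.74 million.
New unemployment rate = 8.72 / 156.74 = 5.56%.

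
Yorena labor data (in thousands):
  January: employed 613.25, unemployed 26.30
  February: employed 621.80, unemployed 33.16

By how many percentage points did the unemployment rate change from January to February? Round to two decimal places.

January: labor force = 613.25 + 26.30 = 639.55; u = 26.30/639.55 = 4.11%.
February: labor force = 621.80 + 33.16 = 654.96; u = 33.16/654.96 = 5.06%.
Change = 5.06% − 4.11% = +0.95 pp.

The unemployment rate changed by +0.95 percentage points.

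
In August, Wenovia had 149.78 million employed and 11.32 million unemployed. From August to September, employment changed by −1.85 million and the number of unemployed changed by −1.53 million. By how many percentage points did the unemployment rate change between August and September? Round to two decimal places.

August: labor force = 149.78 + 11.32 = 161.10; u = 11.32/161.10 = 7.03%.
September: labor force = 147.93 + 9.79 = 157.72; u = 9.79/157.72 = 6.21%.
Change = 6.21% − 7.03% = −0.82 pp.

The unemployment rate changed by −0.82 percentage points.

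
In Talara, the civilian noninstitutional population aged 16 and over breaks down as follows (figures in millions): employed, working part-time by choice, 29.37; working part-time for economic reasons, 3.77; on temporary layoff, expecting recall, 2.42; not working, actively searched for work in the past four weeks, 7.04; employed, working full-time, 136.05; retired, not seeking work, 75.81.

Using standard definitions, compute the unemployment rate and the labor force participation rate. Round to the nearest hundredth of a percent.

Employed = 29.37 + 3.77 + 136.05 = 169.19 million (anyone who worked, including part-time for economic reasons, counts as employed).
Unemployed = 2.42 + 7.04 = 9.46 million (jobless and actively searching, or on temporary layoff).
Labor force = 169.19 + 9.46 = 178.65 million.
Not in labor force = 75.81 million (those not working and not actively searching are outside the labor force).
Civilian working-age population = 178.65 + 75.81 = 254.46 million.
Unemployment rate = 9.46 / 178.65 = 5.30%.
Labor force participation rate = 178.65 / 254.46 = 70.21%.

Unemployment rate ≈ 5.30%; labor force participation rate ≈ 70.21%.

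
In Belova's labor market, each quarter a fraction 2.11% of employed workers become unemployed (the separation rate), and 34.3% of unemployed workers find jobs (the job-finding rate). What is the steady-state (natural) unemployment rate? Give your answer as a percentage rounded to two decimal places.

At steady state the flows balance: s·E = f·U, so U/(E+U) = s/(s+f).
u* = 2.11 / (2.11 + 34.3) = 2.11 / 36.41 = 5.80%.

Steady-state unemployment rate ≈ 5.80%.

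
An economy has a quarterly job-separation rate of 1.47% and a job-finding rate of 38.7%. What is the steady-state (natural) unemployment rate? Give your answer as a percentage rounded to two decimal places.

At steady state the flows balance: s·E = f·U, so U/(E+U) = s/(s+f).
u* = 1.47 / (1.47 + 38.7) = 1.47 / 40.17 = 3.66%.

Steady-state unemployment rate ≈ 3.66%.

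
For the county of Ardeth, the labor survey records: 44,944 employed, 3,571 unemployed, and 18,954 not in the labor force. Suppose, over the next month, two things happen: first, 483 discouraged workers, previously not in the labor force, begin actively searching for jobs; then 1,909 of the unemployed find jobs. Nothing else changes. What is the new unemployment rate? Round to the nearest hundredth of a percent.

Initially, labor force = 44,944 + 3,571 = 48,515, so u = 3,571/48,515 = 7.36%.
After the first change, unemployed and labor force both rise by 483 → E = 44,944, U = 4,054, labor force = 48,998.
After the second change, unemployed falls and employed rises by 1,909; labor force unchanged → E = 46,853, U = 2,145, labor force = 48,998.
New unemployment rate = 2,145 / 48,998 = 4.38%.

New unemployment rate ≈ 4.38%.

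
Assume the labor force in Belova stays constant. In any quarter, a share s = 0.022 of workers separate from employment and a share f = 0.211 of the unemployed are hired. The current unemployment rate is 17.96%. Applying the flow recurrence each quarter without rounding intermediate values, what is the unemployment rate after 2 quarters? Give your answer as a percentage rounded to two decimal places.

With a fixed labor force, u_{t+1} = u_t + s·(1−u_t) − f·u_t = u_t·(1−s−f) + s.
Here 1−s−f = 0.767 and s = 0.022.
u_1 = 0.179600 × 0.767 + 0.022 = 0.159753.
u_2 = 0.159753 × 0.767 + 0.022 = 0.144531.

Unemployment rate after two quarters ≈ 14.45%.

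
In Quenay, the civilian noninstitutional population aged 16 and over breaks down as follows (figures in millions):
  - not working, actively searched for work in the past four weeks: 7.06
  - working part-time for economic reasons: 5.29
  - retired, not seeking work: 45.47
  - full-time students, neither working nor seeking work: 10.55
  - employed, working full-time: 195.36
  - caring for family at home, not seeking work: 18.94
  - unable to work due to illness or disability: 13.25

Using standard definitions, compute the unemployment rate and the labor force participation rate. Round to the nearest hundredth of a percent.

Unemployment rate ≈ 3.40%; labor force participation rate ≈ 70.19%.

Employed = 5.29 + 195.36 = 200.65 million (anyone who worked, including part-time for economic reasons, counts as employed).
Unemployed = 7.06 million.
Labor force = 200.65 + 7.06 = 207.71 million.
Not in labor force = 45.47 + 10.55 + 18.94 + 13.25 = 88.21 million (those not working and not actively searching are outside the labor force).
Civilian working-age population = 207.71 + 88.21 = 295.92 million.
Unemployment rate = 7.06 / 207.71 = 3.40%.
Labor force participation rate = 207.71 / 295.92 = 70.19%.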